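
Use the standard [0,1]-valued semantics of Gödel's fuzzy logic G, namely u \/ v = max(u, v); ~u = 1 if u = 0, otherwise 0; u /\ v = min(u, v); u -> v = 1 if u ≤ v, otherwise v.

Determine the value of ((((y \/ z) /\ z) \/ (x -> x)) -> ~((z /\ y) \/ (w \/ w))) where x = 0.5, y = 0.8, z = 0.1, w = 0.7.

(y \/ z) = max(0.8, 0.1) = 0.8
((y \/ z) /\ z) = min(0.8, 0.1) = 0.1
(x -> x): 0.5 ≤ 0.5, so result = 1
(((y \/ z) /\ z) \/ (x -> x)) = max(0.1, 1) = 1
(z /\ y) = min(0.1, 0.8) = 0.1
(w \/ w) = max(0.7, 0.7) = 0.7
((z /\ y) \/ (w \/ w)) = max(0.1, 0.7) = 0.7
~((z /\ y) \/ (w \/ w)): Gödel ¬ of 0.7 = 0 (operand ≠ 0)
((((y \/ z) /\ z) \/ (x -> x)) -> ~((z /\ y) \/ (w \/ w))): 1 > 0, so result = 0

0.00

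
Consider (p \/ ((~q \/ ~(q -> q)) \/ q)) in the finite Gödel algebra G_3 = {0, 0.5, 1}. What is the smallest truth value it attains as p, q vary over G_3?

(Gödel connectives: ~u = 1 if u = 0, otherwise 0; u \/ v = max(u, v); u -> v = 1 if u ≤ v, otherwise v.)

0.50

The minimum is attained at p = 0, q = 0.5:
  ~q: Gödel ¬ of 0.5 = 0 (operand ≠ 0)
  (q -> q): 0.5 ≤ 0.5, so result = 1
  ~(q -> q): Gödel ¬ of 1 = 0 (operand ≠ 0)
  (~q \/ ~(q -> q)) = max(0, 0) = 0
  ((~q \/ ~(q -> q)) \/ q) = max(0, 0.5) = 0.5
  (p \/ ((~q \/ ~(q -> q)) \/ q)) = max(0, 0.5) = 0.5
Checking all 9 assignments confirms none give a value below 0.50.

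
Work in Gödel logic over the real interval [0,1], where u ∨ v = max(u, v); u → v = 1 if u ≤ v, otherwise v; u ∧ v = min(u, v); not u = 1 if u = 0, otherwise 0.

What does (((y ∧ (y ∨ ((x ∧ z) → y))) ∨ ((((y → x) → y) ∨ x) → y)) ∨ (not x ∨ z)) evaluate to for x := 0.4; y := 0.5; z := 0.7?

(x ∧ z) = min(0.4, 0.7) = 0.4
((x ∧ z) → y): 0.4 ≤ 0.5, so result = 1
(y ∨ ((x ∧ z) → y)) = max(0.5, 1) = 1
(y ∧ (y ∨ ((x ∧ z) → y))) = min(0.5, 1) = 0.5
(y → x): 0.5 > 0.4, so result = 0.4
((y → x) → y): 0.4 ≤ 0.5, so result = 1
(((y → x) → y) ∨ x) = max(1, 0.4) = 1
((((y → x) → y) ∨ x) → y): 1 > 0.5, so result = 0.5
((y ∧ (y ∨ ((x ∧ z) → y))) ∨ ((((y → x) → y) ∨ x) → y)) = max(0.5, 0.5) = 0.5
not x: Gödel ¬ of 0.4 = 0 (operand ≠ 0)
(not x ∨ z) = max(0, 0.7) = 0.7
(((y ∧ (y ∨ ((x ∧ z) → y))) ∨ ((((y → x) → y) ∨ x) → y)) ∨ (not x ∨ z)) = max(0.5, 0.7) = 0.7

0.70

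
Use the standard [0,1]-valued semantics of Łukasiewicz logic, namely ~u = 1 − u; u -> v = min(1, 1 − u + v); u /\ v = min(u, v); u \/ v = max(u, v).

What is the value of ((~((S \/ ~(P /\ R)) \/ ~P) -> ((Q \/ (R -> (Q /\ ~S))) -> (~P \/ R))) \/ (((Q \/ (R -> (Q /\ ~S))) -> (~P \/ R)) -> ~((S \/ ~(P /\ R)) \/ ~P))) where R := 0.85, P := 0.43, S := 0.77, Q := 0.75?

(P /\ R) = min(0.43, 0.85) = 0.43
~(P /\ R): Łukasiewicz ¬ gives 1 − 0.43 = 0.57
(S \/ ~(P /\ R)) = max(0.77, 0.57) = 0.77
~P: Łukasiewicz ¬ gives 1 − 0.43 = 0.57
((S \/ ~(P /\ R)) \/ ~P) = max(0.77, 0.57) = 0.77
~((S \/ ~(P /\ R)) \/ ~P): Łukasiewicz ¬ gives 1 − 0.77 = 0.23
~S: Łukasiewicz ¬ gives 1 − 0.77 = 0.23
(Q /\ ~S) = min(0.75, 0.23) = 0.23
(R -> (Q /\ ~S)): min(1, 1 − 0.85 + 0.23) = 0.38
(Q \/ (R -> (Q /\ ~S))) = max(0.75, 0.38) = 0.75
~P: Łukasiewicz ¬ gives 1 − 0.43 = 0.57
(~P \/ R) = max(0.57, 0.85) = 0.85
((Q \/ (R -> (Q /\ ~S))) -> (~P \/ R)): min(1, 1 − 0.75 + 0.85) = 1
(~((S \/ ~(P /\ R)) \/ ~P) -> ((Q \/ (R -> (Q /\ ~S))) -> (~P \/ R))): min(1, 1 − 0.23 + 1) = 1
~S: Łukasiewicz ¬ gives 1 − 0.77 = 0.23
(Q /\ ~S) = min(0.75, 0.23) = 0.23
(R -> (Q /\ ~S)): min(1, 1 − 0.85 + 0.23) = 0.38
(Q \/ (R -> (Q /\ ~S))) = max(0.75, 0.38) = 0.75
~P: Łukasiewicz ¬ gives 1 − 0.43 = 0.57
(~P \/ R) = max(0.57, 0.85) = 0.85
((Q \/ (R -> (Q /\ ~S))) -> (~P \/ R)): min(1, 1 − 0.75 + 0.85) = 1
(P /\ R) = min(0.43, 0.85) = 0.43
~(P /\ R): Łukasiewicz ¬ gives 1 − 0.43 = 0.57
(S \/ ~(P /\ R)) = max(0.77, 0.57) = 0.77
~P: Łukasiewicz ¬ gives 1 − 0.43 = 0.57
((S \/ ~(P /\ R)) \/ ~P) = max(0.77, 0.57) = 0.77
~((S \/ ~(P /\ R)) \/ ~P): Łukasiewicz ¬ gives 1 − 0.77 = 0.23
(((Q \/ (R -> (Q /\ ~S))) -> (~P \/ R)) -> ~((S \/ ~(P /\ R)) \/ ~P)): min(1, 1 − 1 + 0.23) = 0.23
((~((S \/ ~(P /\ R)) \/ ~P) -> ((Q \/ (R -> (Q /\ ~S))) -> (~P \/ R))) \/ (((Q \/ (R -> (Q /\ ~S))) -> (~P \/ R)) -> ~((S \/ ~(P /\ R)) \/ ~P))) = max(1, 0.23) = 1

1.00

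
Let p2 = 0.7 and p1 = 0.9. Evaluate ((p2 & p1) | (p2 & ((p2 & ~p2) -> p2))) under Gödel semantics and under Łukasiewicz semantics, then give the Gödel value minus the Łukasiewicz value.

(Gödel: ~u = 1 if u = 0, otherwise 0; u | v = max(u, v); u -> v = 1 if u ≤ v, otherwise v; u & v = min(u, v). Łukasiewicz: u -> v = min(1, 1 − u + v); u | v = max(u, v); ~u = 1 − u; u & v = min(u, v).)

0.00

Gödel evaluation:
  (p2 & p1) = min(0.7, 0.9) = 0.7
  ~p2: Gödel ¬ of 0.7 = 0 (operand ≠ 0)
  (p2 & ~p2) = min(0.7, 0) = 0
  ((p2 & ~p2) -> p2): 0 ≤ 0.7, so result = 1
  (p2 & ((p2 & ~p2) -> p2)) = min(0.7, 1) = 0.7
  ((p2 & p1) | (p2 & ((p2 & ~p2) -> p2))) = max(0.7, 0.7) = 0.7
  Gödel value = 0.7
Łukasiewicz evaluation:
  (p2 & p1) = min(0.7, 0.9) = 0.7
  ~p2: Łukasiewicz ¬ gives 1 − 0.7 = 0.3
  (p2 & ~p2) = min(0.7, 0.3) = 0.3
  ((p2 & ~p2) -> p2): min(1, 1 − 0.3 + 0.7) = 1
  (p2 & ((p2 & ~p2) -> p2)) = min(0.7, 1) = 0.7
  ((p2 & p1) | (p2 & ((p2 & ~p2) -> p2))) = max(0.7, 0.7) = 0.7
  Łukasiewicz value = 0.7
Difference: 0.7 − 0.7 = 0.00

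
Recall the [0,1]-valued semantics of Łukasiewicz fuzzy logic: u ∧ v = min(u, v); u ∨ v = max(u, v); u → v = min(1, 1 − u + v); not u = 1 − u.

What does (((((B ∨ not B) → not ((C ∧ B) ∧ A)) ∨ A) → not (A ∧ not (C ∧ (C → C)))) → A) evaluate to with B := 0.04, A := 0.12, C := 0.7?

not B: Łukasiewicz ¬ gives 1 − 0.04 = 0.96
(B ∨ not B) = max(0.04, 0.96) = 0.96
(C ∧ B) = min(0.7, 0.04) = 0.04
((C ∧ B) ∧ A) = min(0.04, 0.12) = 0.04
not ((C ∧ B) ∧ A): Łukasiewicz ¬ gives 1 − 0.04 = 0.96
((B ∨ not B) → not ((C ∧ B) ∧ A)): min(1, 1 − 0.96 + 0.96) = 1
(((B ∨ not B) → not ((C ∧ B) ∧ A)) ∨ A) = max(1, 0.12) = 1
(C → C): min(1, 1 − 0.7 + 0.7) = 1
(C ∧ (C → C)) = min(0.7, 1) = 0.7
not (C ∧ (C → C)): Łukasiewicz ¬ gives 1 − 0.7 = 0.3
(A ∧ not (C ∧ (C → C))) = min(0.12, 0.3) = 0.12
not (A ∧ not (C ∧ (C → C))): Łukasiewicz ¬ gives 1 − 0.12 = 0.88
((((B ∨ not B) → not ((C ∧ B) ∧ A)) ∨ A) → not (A ∧ not (C ∧ (C → C)))): min(1, 1 − 1 + 0.88) = 0.88
(((((B ∨ not B) → not ((C ∧ B) ∧ A)) ∨ A) → not (A ∧ not (C ∧ (C → C)))) → A): min(1, 1 − 0.88 + 0.12) = 0.24

0.24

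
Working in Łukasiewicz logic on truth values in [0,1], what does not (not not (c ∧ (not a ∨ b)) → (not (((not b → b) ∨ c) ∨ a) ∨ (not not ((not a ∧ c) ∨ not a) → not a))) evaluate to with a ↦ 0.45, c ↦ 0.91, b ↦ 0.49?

0.00

not a: Łukasiewicz ¬ gives 1 − 0.45 = 0.55
(not a ∨ b) = max(0.55, 0.49) = 0.55
(c ∧ (not a ∨ b)) = min(0.91, 0.55) = 0.55
not (c ∧ (not a ∨ b)): Łukasiewicz ¬ gives 1 − 0.55 = 0.45
not not (c ∧ (not a ∨ b)): Łukasiewicz ¬ gives 1 − 0.45 = 0.55
not b: Łukasiewicz ¬ gives 1 − 0.49 = 0.51
(not b → b): min(1, 1 − 0.51 + 0.49) = 0.98
((not b → b) ∨ c) = max(0.98, 0.91) = 0.98
(((not b → b) ∨ c) ∨ a) = max(0.98, 0.45) = 0.98
not (((not b → b) ∨ c) ∨ a): Łukasiewicz ¬ gives 1 − 0.98 = 0.02
not a: Łukasiewicz ¬ gives 1 − 0.45 = 0.55
(not a ∧ c) = min(0.55, 0.91) = 0.55
not a: Łukasiewicz ¬ gives 1 − 0.45 = 0.55
((not a ∧ c) ∨ not a) = max(0.55, 0.55) = 0.55
not ((not a ∧ c) ∨ not a): Łukasiewicz ¬ gives 1 − 0.55 = 0.45
not not ((not a ∧ c) ∨ not a): Łukasiewicz ¬ gives 1 − 0.45 = 0.55
not a: Łukasiewicz ¬ gives 1 − 0.45 = 0.55
(not not ((not a ∧ c) ∨ not a) → not a): min(1, 1 − 0.55 + 0.55) = 1
(not (((not b → b) ∨ c) ∨ a) ∨ (not not ((not a ∧ c) ∨ not a) → not a)) = max(0.02, 1) = 1
(not not (c ∧ (not a ∨ b)) → (not (((not b → b) ∨ c) ∨ a) ∨ (not not ((not a ∧ c) ∨ not a) → not a))): min(1, 1 − 0.55 + 1) = 1
not (not not (c ∧ (not a ∨ b)) → (not (((not b → b) ∨ c) ∨ a) ∨ (not not ((not a ∧ c) ∨ not a) → not a))): Łukasiewicz ¬ gives 1 − 1 = 0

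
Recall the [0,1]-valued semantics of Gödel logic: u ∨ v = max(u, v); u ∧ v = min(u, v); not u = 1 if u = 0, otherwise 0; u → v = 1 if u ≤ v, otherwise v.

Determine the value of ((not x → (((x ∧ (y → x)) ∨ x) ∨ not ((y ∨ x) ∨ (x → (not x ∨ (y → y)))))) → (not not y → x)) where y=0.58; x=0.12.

not x: Gödel ¬ of 0.12 = 0 (operand ≠ 0)
(y → x): 0.58 > 0.12, so result = 0.12
(x ∧ (y → x)) = min(0.12, 0.12) = 0.12
((x ∧ (y → x)) ∨ x) = max(0.12, 0.12) = 0.12
(y ∨ x) = max(0.58, 0.12) = 0.58
not x: Gödel ¬ of 0.12 = 0 (operand ≠ 0)
(y → y): 0.58 ≤ 0.58, so result = 1
(not x ∨ (y → y)) = max(0, 1) = 1
(x → (not x ∨ (y → y))): 0.12 ≤ 1, so result = 1
((y ∨ x) ∨ (x → (not x ∨ (y → y)))) = max(0.58, 1) = 1
not ((y ∨ x) ∨ (x → (not x ∨ (y → y)))): Gödel ¬ of 1 = 0 (operand ≠ 0)
(((x ∧ (y → x)) ∨ x) ∨ not ((y ∨ x) ∨ (x → (not x ∨ (y → y))))) = max(0.12, 0) = 0.12
(not x → (((x ∧ (y → x)) ∨ x) ∨ not ((y ∨ x) ∨ (x → (not x ∨ (y → y)))))): 0 ≤ 0.12, so result = 1
not y: Gödel ¬ of 0.58 = 0 (operand ≠ 0)
not not y: Gödel ¬ of 0 = 1 (operand is 0)
(not not y → x): 1 > 0.12, so result = 0.12
((not x → (((x ∧ (y → x)) ∨ x) ∨ not ((y ∨ x) ∨ (x → (not x ∨ (y → y)))))) → (not not y → x)): 1 > 0.12, so result = 0.12

0.12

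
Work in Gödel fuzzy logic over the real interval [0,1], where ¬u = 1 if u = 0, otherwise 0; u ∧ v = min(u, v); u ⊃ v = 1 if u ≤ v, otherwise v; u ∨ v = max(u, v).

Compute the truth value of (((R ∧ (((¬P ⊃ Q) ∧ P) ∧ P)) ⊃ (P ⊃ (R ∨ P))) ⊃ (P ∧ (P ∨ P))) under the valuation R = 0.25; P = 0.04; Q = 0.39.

0.04

¬P: Gödel ¬ of 0.04 = 0 (operand ≠ 0)
(¬P ⊃ Q): 0 ≤ 0.39, so result = 1
((¬P ⊃ Q) ∧ P) = min(1, 0.04) = 0.04
(((¬P ⊃ Q) ∧ P) ∧ P) = min(0.04, 0.04) = 0.04
(R ∧ (((¬P ⊃ Q) ∧ P) ∧ P)) = min(0.25, 0.04) = 0.04
(R ∨ P) = max(0.25, 0.04) = 0.25
(P ⊃ (R ∨ P)): 0.04 ≤ 0.25, so result = 1
((R ∧ (((¬P ⊃ Q) ∧ P) ∧ P)) ⊃ (P ⊃ (R ∨ P))): 0.04 ≤ 1, so result = 1
(P ∨ P) = max(0.04, 0.04) = 0.04
(P ∧ (P ∨ P)) = min(0.04, 0.04) = 0.04
(((R ∧ (((¬P ⊃ Q) ∧ P) ∧ P)) ⊃ (P ⊃ (R ∨ P))) ⊃ (P ∧ (P ∨ P))): 1 > 0.04, so result = 0.04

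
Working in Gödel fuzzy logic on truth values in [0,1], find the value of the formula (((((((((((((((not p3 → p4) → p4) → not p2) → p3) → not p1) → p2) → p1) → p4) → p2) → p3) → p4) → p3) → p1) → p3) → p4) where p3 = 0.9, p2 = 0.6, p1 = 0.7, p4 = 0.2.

0.20

not p3: Gödel ¬ of 0.9 = 0 (operand ≠ 0)
(not p3 → p4): 0 ≤ 0.2, so result = 1
((not p3 → p4) → p4): 1 > 0.2, so result = 0.2
not p2: Gödel ¬ of 0.6 = 0 (operand ≠ 0)
(((not p3 → p4) → p4) → not p2): 0.2 > 0, so result = 0
((((not p3 → p4) → p4) → not p2) → p3): 0 ≤ 0.9, so result = 1
not p1: Gödel ¬ of 0.7 = 0 (operand ≠ 0)
(((((not p3 → p4) → p4) → not p2) → p3) → not p1): 1 > 0, so result = 0
((((((not p3 → p4) → p4) → not p2) → p3) → not p1) → p2): 0 ≤ 0.6, so result = 1
(((((((not p3 → p4) → p4) → not p2) → p3) → not p1) → p2) → p1): 1 > 0.7, so result = 0.7
((((((((not p3 → p4) → p4) → not p2) → p3) → not p1) → p2) → p1) → p4): 0.7 > 0.2, so result = 0.2
(((((((((not p3 → p4) → p4) → not p2) → p3) → not p1) → p2) → p1) → p4) → p2): 0.2 ≤ 0.6, so result = 1
((((((((((not p3 → p4) → p4) → not p2) → p3) → not p1) → p2) → p1) → p4) → p2) → p3): 1 > 0.9, so result = 0.9
(((((((((((not p3 → p4) → p4) → not p2) → p3) → not p1) → p2) → p1) → p4) → p2) → p3) → p4): 0.9 > 0.2, so result = 0.2
((((((((((((not p3 → p4) → p4) → not p2) → p3) → not p1) → p2) → p1) → p4) → p2) → p3) → p4) → p3): 0.2 ≤ 0.9, so result = 1
(((((((((((((not p3 → p4) → p4) → not p2) → p3) → not p1) → p2) → p1) → p4) → p2) → p3) → p4) → p3) → p1): 1 > 0.7, so result = 0.7
((((((((((((((not p3 → p4) → p4) → not p2) → p3) → not p1) → p2) → p1) → p4) → p2) → p3) → p4) → p3) → p1) → p3): 0.7 ≤ 0.9, so result = 1
(((((((((((((((not p3 → p4) → p4) → not p2) → p3) → not p1) → p2) → p1) → p4) → p2) → p3) → p4) → p3) → p1) → p3) → p4): 1 > 0.2, so result = 0.2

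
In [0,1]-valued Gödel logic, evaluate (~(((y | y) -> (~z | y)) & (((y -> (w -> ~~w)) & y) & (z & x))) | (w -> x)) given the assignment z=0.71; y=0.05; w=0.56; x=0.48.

(y | y) = max(0.05, 0.05) = 0.05
~z: Gödel ¬ of 0.71 = 0 (operand ≠ 0)
(~z | y) = max(0, 0.05) = 0.05
((y | y) -> (~z | y)): 0.05 ≤ 0.05, so result = 1
~w: Gödel ¬ of 0.56 = 0 (operand ≠ 0)
~~w: Gödel ¬ of 0 = 1 (operand is 0)
(w -> ~~w): 0.56 ≤ 1, so result = 1
(y -> (w -> ~~w)): 0.05 ≤ 1, so result = 1
((y -> (w -> ~~w)) & y) = min(1, 0.05) = 0.05
(z & x) = min(0.71, 0.48) = 0.48
(((y -> (w -> ~~w)) & y) & (z & x)) = min(0.05, 0.48) = 0.05
(((y | y) -> (~z | y)) & (((y -> (w -> ~~w)) & y) & (z & x))) = min(1, 0.05) = 0.05
~(((y | y) -> (~z | y)) & (((y -> (w -> ~~w)) & y) & (z & x))): Gödel ¬ of 0.05 = 0 (operand ≠ 0)
(w -> x): 0.56 > 0.48, so result = 0.48
(~(((y | y) -> (~z | y)) & (((y -> (w -> ~~w)) & y) & (z & x))) | (w -> x)) = max(0, 0.48) = 0.48

0.48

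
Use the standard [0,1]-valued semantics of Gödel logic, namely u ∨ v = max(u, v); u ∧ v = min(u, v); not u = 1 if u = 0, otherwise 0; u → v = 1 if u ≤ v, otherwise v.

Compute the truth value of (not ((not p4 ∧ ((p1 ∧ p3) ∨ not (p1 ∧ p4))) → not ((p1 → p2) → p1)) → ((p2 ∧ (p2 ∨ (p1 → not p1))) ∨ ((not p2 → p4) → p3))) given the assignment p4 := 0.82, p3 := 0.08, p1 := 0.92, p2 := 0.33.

not p4: Gödel ¬ of 0.82 = 0 (operand ≠ 0)
(p1 ∧ p3) = min(0.92, 0.08) = 0.08
(p1 ∧ p4) = min(0.92, 0.82) = 0.82
not (p1 ∧ p4): Gödel ¬ of 0.82 = 0 (operand ≠ 0)
((p1 ∧ p3) ∨ not (p1 ∧ p4)) = max(0.08, 0) = 0.08
(not p4 ∧ ((p1 ∧ p3) ∨ not (p1 ∧ p4))) = min(0, 0.08) = 0
(p1 → p2): 0.92 > 0.33, so result = 0.33
((p1 → p2) → p1): 0.33 ≤ 0.92, so result = 1
not ((p1 → p2) → p1): Gödel ¬ of 1 = 0 (operand ≠ 0)
((not p4 ∧ ((p1 ∧ p3) ∨ not (p1 ∧ p4))) → not ((p1 → p2) → p1)): 0 ≤ 0, so result = 1
not ((not p4 ∧ ((p1 ∧ p3) ∨ not (p1 ∧ p4))) → not ((p1 → p2) → p1)): Gödel ¬ of 1 = 0 (operand ≠ 0)
not p1: Gödel ¬ of 0.92 = 0 (operand ≠ 0)
(p1 → not p1): 0.92 > 0, so result = 0
(p2 ∨ (p1 → not p1)) = max(0.33, 0) = 0.33
(p2 ∧ (p2 ∨ (p1 → not p1))) = min(0.33, 0.33) = 0.33
not p2: Gödel ¬ of 0.33 = 0 (operand ≠ 0)
(not p2 → p4): 0 ≤ 0.82, so result = 1
((not p2 → p4) → p3): 1 > 0.08, so result = 0.08
((p2 ∧ (p2 ∨ (p1 → not p1))) ∨ ((not p2 → p4) → p3)) = max(0.33, 0.08) = 0.33
(not ((not p4 ∧ ((p1 ∧ p3) ∨ not (p1 ∧ p4))) → not ((p1 → p2) → p1)) → ((p2 ∧ (p2 ∨ (p1 → not p1))) ∨ ((not p2 → p4) → p3))): 0 ≤ 0.33, so result = 1

1.00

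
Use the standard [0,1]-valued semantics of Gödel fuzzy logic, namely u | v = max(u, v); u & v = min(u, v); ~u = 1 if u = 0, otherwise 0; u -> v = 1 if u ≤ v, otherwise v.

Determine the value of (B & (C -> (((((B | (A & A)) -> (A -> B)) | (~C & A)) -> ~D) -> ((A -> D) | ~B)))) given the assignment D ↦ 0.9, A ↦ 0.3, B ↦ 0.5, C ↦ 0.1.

(A & A) = min(0.3, 0.3) = 0.3
(B | (A & A)) = max(0.5, 0.3) = 0.5
(A -> B): 0.3 ≤ 0.5, so result = 1
((B | (A & A)) -> (A -> B)): 0.5 ≤ 1, so result = 1
~C: Gödel ¬ of 0.1 = 0 (operand ≠ 0)
(~C & A) = min(0, 0.3) = 0
(((B | (A & A)) -> (A -> B)) | (~C & A)) = max(1, 0) = 1
~D: Gödel ¬ of 0.9 = 0 (operand ≠ 0)
((((B | (A & A)) -> (A -> B)) | (~C & A)) -> ~D): 1 > 0, so result = 0
(A -> D): 0.3 ≤ 0.9, so result = 1
~B: Gödel ¬ of 0.5 = 0 (operand ≠ 0)
((A -> D) | ~B) = max(1, 0) = 1
(((((B | (A & A)) -> (A -> B)) | (~C & A)) -> ~D) -> ((A -> D) | ~B)): 0 ≤ 1, so result = 1
(C -> (((((B | (A & A)) -> (A -> B)) | (~C & A)) -> ~D) -> ((A -> D) | ~B))): 0.1 ≤ 1, so result = 1
(B & (C -> (((((B | (A & A)) -> (A -> B)) | (~C & A)) -> ~D) -> ((A -> D) | ~B)))) = min(0.5, 1) = 0.5

0.50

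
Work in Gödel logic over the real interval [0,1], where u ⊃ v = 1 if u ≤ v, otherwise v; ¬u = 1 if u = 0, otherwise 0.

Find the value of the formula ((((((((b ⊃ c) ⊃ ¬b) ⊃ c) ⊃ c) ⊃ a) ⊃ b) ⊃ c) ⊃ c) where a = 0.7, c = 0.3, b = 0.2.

(b ⊃ c): 0.2 ≤ 0.3, so result = 1
¬b: Gödel ¬ of 0.2 = 0 (operand ≠ 0)
((b ⊃ c) ⊃ ¬b): 1 > 0, so result = 0
(((b ⊃ c) ⊃ ¬b) ⊃ c): 0 ≤ 0.3, so result = 1
((((b ⊃ c) ⊃ ¬b) ⊃ c) ⊃ c): 1 > 0.3, so result = 0.3
(((((b ⊃ c) ⊃ ¬b) ⊃ c) ⊃ c) ⊃ a): 0.3 ≤ 0.7, so result = 1
((((((b ⊃ c) ⊃ ¬b) ⊃ c) ⊃ c) ⊃ a) ⊃ b): 1 > 0.2, so result = 0.2
(((((((b ⊃ c) ⊃ ¬b) ⊃ c) ⊃ c) ⊃ a) ⊃ b) ⊃ c): 0.2 ≤ 0.3, so result = 1
((((((((b ⊃ c) ⊃ ¬b) ⊃ c) ⊃ c) ⊃ a) ⊃ b) ⊃ c) ⊃ c): 1 > 0.3, so result = 0.3

0.30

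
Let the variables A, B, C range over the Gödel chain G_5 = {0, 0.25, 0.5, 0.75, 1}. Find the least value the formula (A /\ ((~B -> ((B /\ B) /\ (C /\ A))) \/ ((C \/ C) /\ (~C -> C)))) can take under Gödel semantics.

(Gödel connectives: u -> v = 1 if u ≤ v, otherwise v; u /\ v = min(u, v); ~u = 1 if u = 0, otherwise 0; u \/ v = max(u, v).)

0.00

The minimum is attained at A = 0, B = 0, C = 0:
  ~B: Gödel ¬ of 0 = 1 (operand is 0)
  (B /\ B) = min(0, 0) = 0
  (C /\ A) = min(0, 0) = 0
  ((B /\ B) /\ (C /\ A)) = min(0, 0) = 0
  (~B -> ((B /\ B) /\ (C /\ A))): 1 > 0, so result = 0
  (C \/ C) = max(0, 0) = 0
  ~C: Gödel ¬ of 0 = 1 (operand is 0)
  (~C -> C): 1 > 0, so result = 0
  ((C \/ C) /\ (~C -> C)) = min(0, 0) = 0
  ((~B -> ((B /\ B) /\ (C /\ A))) \/ ((C \/ C) /\ (~C -> C))) = max(0, 0) = 0
  (A /\ ((~B -> ((B /\ B) /\ (C /\ A))) \/ ((C \/ C) /\ (~C -> C)))) = min(0, 0) = 0
Checking all 125 assignments confirms none give a value below 0.00.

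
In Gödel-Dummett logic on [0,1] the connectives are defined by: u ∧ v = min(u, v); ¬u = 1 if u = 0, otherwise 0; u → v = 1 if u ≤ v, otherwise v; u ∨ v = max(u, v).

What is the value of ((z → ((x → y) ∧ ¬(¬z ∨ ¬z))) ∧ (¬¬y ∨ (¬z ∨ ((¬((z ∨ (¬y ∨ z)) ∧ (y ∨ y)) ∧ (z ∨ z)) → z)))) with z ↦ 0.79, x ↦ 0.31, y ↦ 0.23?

(x → y): 0.31 > 0.23, so result = 0.23
¬z: Gödel ¬ of 0.79 = 0 (operand ≠ 0)
¬z: Gödel ¬ of 0.79 = 0 (operand ≠ 0)
(¬z ∨ ¬z) = max(0, 0) = 0
¬(¬z ∨ ¬z): Gödel ¬ of 0 = 1 (operand is 0)
((x → y) ∧ ¬(¬z ∨ ¬z)) = min(0.23, 1) = 0.23
(z → ((x → y) ∧ ¬(¬z ∨ ¬z))): 0.79 > 0.23, so result = 0.23
¬y: Gödel ¬ of 0.23 = 0 (operand ≠ 0)
¬¬y: Gödel ¬ of 0 = 1 (operand is 0)
¬z: Gödel ¬ of 0.79 = 0 (operand ≠ 0)
¬y: Gödel ¬ of 0.23 = 0 (operand ≠ 0)
(¬y ∨ z) = max(0, 0.79) = 0.79
(z ∨ (¬y ∨ z)) = max(0.79, 0.79) = 0.79
(y ∨ y) = max(0.23, 0.23) = 0.23
((z ∨ (¬y ∨ z)) ∧ (y ∨ y)) = min(0.79, 0.23) = 0.23
¬((z ∨ (¬y ∨ z)) ∧ (y ∨ y)): Gödel ¬ of 0.23 = 0 (operand ≠ 0)
(z ∨ z) = max(0.79, 0.79) = 0.79
(¬((z ∨ (¬y ∨ z)) ∧ (y ∨ y)) ∧ (z ∨ z)) = min(0, 0.79) = 0
((¬((z ∨ (¬y ∨ z)) ∧ (y ∨ y)) ∧ (z ∨ z)) → z): 0 ≤ 0.79, so result = 1
(¬z ∨ ((¬((z ∨ (¬y ∨ z)) ∧ (y ∨ y)) ∧ (z ∨ z)) → z)) = max(0, 1) = 1
(¬¬y ∨ (¬z ∨ ((¬((z ∨ (¬y ∨ z)) ∧ (y ∨ y)) ∧ (z ∨ z)) → z))) = max(1, 1) = 1
((z → ((x → y) ∧ ¬(¬z ∨ ¬z))) ∧ (¬¬y ∨ (¬z ∨ ((¬((z ∨ (¬y ∨ z)) ∧ (y ∨ y)) ∧ (z ∨ z)) → z)))) = min(0.23, 1) = 0.23

0.23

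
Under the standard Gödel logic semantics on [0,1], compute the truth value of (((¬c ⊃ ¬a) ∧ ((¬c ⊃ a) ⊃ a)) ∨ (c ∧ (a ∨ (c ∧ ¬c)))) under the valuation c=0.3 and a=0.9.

¬c: Gödel ¬ of 0.3 = 0 (operand ≠ 0)
¬a: Gödel ¬ of 0.9 = 0 (operand ≠ 0)
(¬c ⊃ ¬a): 0 ≤ 0, so result = 1
¬c: Gödel ¬ of 0.3 = 0 (operand ≠ 0)
(¬c ⊃ a): 0 ≤ 0.9, so result = 1
((¬c ⊃ a) ⊃ a): 1 > 0.9, so result = 0.9
((¬c ⊃ ¬a) ∧ ((¬c ⊃ a) ⊃ a)) = min(1, 0.9) = 0.9
¬c: Gödel ¬ of 0.3 = 0 (operand ≠ 0)
(c ∧ ¬c) = min(0.3, 0) = 0
(a ∨ (c ∧ ¬c)) = max(0.9, 0) = 0.9
(c ∧ (a ∨ (c ∧ ¬c))) = min(0.3, 0.9) = 0.3
(((¬c ⊃ ¬a) ∧ ((¬c ⊃ a) ⊃ a)) ∨ (c ∧ (a ∨ (c ∧ ¬c)))) = max(0.9, 0.3) = 0.9

0.90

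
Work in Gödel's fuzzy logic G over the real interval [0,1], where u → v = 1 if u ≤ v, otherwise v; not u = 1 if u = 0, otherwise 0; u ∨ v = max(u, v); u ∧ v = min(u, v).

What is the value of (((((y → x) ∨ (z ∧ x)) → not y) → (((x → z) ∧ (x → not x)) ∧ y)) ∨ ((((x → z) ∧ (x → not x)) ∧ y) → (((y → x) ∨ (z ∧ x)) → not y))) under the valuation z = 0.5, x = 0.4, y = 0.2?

1.00

(y → x): 0.2 ≤ 0.4, so result = 1
(z ∧ x) = min(0.5, 0.4) = 0.4
((y → x) ∨ (z ∧ x)) = max(1, 0.4) = 1
not y: Gödel ¬ of 0.2 = 0 (operand ≠ 0)
(((y → x) ∨ (z ∧ x)) → not y): 1 > 0, so result = 0
(x → z): 0.4 ≤ 0.5, so result = 1
not x: Gödel ¬ of 0.4 = 0 (operand ≠ 0)
(x → not x): 0.4 > 0, so result = 0
((x → z) ∧ (x → not x)) = min(1, 0) = 0
(((x → z) ∧ (x → not x)) ∧ y) = min(0, 0.2) = 0
((((y → x) ∨ (z ∧ x)) → not y) → (((x → z) ∧ (x → not x)) ∧ y)): 0 ≤ 0, so result = 1
(x → z): 0.4 ≤ 0.5, so result = 1
not x: Gödel ¬ of 0.4 = 0 (operand ≠ 0)
(x → not x): 0.4 > 0, so result = 0
((x → z) ∧ (x → not x)) = min(1, 0) = 0
(((x → z) ∧ (x → not x)) ∧ y) = min(0, 0.2) = 0
(y → x): 0.2 ≤ 0.4, so result = 1
(z ∧ x) = min(0.5, 0.4) = 0.4
((y → x) ∨ (z ∧ x)) = max(1, 0.4) = 1
not y: Gödel ¬ of 0.2 = 0 (operand ≠ 0)
(((y → x) ∨ (z ∧ x)) → not y): 1 > 0, so result = 0
((((x → z) ∧ (x → not x)) ∧ y) → (((y → x) ∨ (z ∧ x)) → not y)): 0 ≤ 0, so result = 1
(((((y → x) ∨ (z ∧ x)) → not y) → (((x → z) ∧ (x → not x)) ∧ y)) ∨ ((((x → z) ∧ (x → not x)) ∧ y) → (((y → x) ∨ (z ∧ x)) → not y))) = max(1, 1) = 1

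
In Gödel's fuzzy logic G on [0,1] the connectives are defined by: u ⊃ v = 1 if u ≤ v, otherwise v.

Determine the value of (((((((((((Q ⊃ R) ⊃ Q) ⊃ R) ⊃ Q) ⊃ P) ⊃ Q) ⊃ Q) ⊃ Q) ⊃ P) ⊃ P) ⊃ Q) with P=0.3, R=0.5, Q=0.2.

0.20

(Q ⊃ R): 0.2 ≤ 0.5, so result = 1
((Q ⊃ R) ⊃ Q): 1 > 0.2, so result = 0.2
(((Q ⊃ R) ⊃ Q) ⊃ R): 0.2 ≤ 0.5, so result = 1
((((Q ⊃ R) ⊃ Q) ⊃ R) ⊃ Q): 1 > 0.2, so result = 0.2
(((((Q ⊃ R) ⊃ Q) ⊃ R) ⊃ Q) ⊃ P): 0.2 ≤ 0.3, so result = 1
((((((Q ⊃ R) ⊃ Q) ⊃ R) ⊃ Q) ⊃ P) ⊃ Q): 1 > 0.2, so result = 0.2
(((((((Q ⊃ R) ⊃ Q) ⊃ R) ⊃ Q) ⊃ P) ⊃ Q) ⊃ Q): 0.2 ≤ 0.2, so result = 1
((((((((Q ⊃ R) ⊃ Q) ⊃ R) ⊃ Q) ⊃ P) ⊃ Q) ⊃ Q) ⊃ Q): 1 > 0.2, so result = 0.2
(((((((((Q ⊃ R) ⊃ Q) ⊃ R) ⊃ Q) ⊃ P) ⊃ Q) ⊃ Q) ⊃ Q) ⊃ P): 0.2 ≤ 0.3, so result = 1
((((((((((Q ⊃ R) ⊃ Q) ⊃ R) ⊃ Q) ⊃ P) ⊃ Q) ⊃ Q) ⊃ Q) ⊃ P) ⊃ P): 1 > 0.3, so result = 0.3
(((((((((((Q ⊃ R) ⊃ Q) ⊃ R) ⊃ Q) ⊃ P) ⊃ Q) ⊃ Q) ⊃ Q) ⊃ P) ⊃ P) ⊃ Q): 0.3 > 0.2, so result = 0.2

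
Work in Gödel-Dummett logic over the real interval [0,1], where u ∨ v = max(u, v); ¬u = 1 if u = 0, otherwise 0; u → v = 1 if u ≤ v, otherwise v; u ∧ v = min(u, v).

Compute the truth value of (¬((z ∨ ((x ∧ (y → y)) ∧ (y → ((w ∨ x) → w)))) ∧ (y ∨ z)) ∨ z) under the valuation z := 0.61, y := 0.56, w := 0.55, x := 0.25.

(y → y): 0.56 ≤ 0.56, so result = 1
(x ∧ (y → y)) = min(0.25, 1) = 0.25
(w ∨ x) = max(0.55, 0.25) = 0.55
((w ∨ x) → w): 0.55 ≤ 0.55, so result = 1
(y → ((w ∨ x) → w)): 0.56 ≤ 1, so result = 1
((x ∧ (y → y)) ∧ (y → ((w ∨ x) → w))) = min(0.25, 1) = 0.25
(z ∨ ((x ∧ (y → y)) ∧ (y → ((w ∨ x) → w)))) = max(0.61, 0.25) = 0.61
(y ∨ z) = max(0.56, 0.61) = 0.61
((z ∨ ((x ∧ (y → y)) ∧ (y → ((w ∨ x) → w)))) ∧ (y ∨ z)) = min(0.61, 0.61) = 0.61
¬((z ∨ ((x ∧ (y → y)) ∧ (y → ((w ∨ x) → w)))) ∧ (y ∨ z)): Gödel ¬ of 0.61 = 0 (operand ≠ 0)
(¬((z ∨ ((x ∧ (y → y)) ∧ (y → ((w ∨ x) → w)))) ∧ (y ∨ z)) ∨ z) = max(0, 0.61) = 0.61

0.61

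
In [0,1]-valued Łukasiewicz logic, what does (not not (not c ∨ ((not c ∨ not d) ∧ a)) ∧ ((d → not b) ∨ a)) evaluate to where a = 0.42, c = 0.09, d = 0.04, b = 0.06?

0.91

not c: Łukasiewicz ¬ gives 1 − 0.09 = 0.91
not c: Łukasiewicz ¬ gives 1 − 0.09 = 0.91
not d: Łukasiewicz ¬ gives 1 − 0.04 = 0.96
(not c ∨ not d) = max(0.91, 0.96) = 0.96
((not c ∨ not d) ∧ a) = min(0.96, 0.42) = 0.42
(not c ∨ ((not c ∨ not d) ∧ a)) = max(0.91, 0.42) = 0.91
not (not c ∨ ((not c ∨ not d) ∧ a)): Łukasiewicz ¬ gives 1 − 0.91 = 0.09
not not (not c ∨ ((not c ∨ not d) ∧ a)): Łukasiewicz ¬ gives 1 − 0.09 = 0.91
not b: Łukasiewicz ¬ gives 1 − 0.06 = 0.94
(d → not b): min(1, 1 − 0.04 + 0.94) = 1
((d → not b) ∨ a) = max(1, 0.42) = 1
(not not (not c ∨ ((not c ∨ not d) ∧ a)) ∧ ((d → not b) ∨ a)) = min(0.91, 1) = 0.91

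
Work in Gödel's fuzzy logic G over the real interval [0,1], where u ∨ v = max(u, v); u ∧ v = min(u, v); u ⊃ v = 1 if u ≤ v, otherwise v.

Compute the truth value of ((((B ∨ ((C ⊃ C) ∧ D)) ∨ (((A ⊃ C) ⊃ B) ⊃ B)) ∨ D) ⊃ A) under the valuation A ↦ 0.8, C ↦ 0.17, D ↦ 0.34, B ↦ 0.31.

1.00

(C ⊃ C): 0.17 ≤ 0.17, so result = 1
((C ⊃ C) ∧ D) = min(1, 0.34) = 0.34
(B ∨ ((C ⊃ C) ∧ D)) = max(0.31, 0.34) = 0.34
(A ⊃ C): 0.8 > 0.17, so result = 0.17
((A ⊃ C) ⊃ B): 0.17 ≤ 0.31, so result = 1
(((A ⊃ C) ⊃ B) ⊃ B): 1 > 0.31, so result = 0.31
((B ∨ ((C ⊃ C) ∧ D)) ∨ (((A ⊃ C) ⊃ B) ⊃ B)) = max(0.34, 0.31) = 0.34
(((B ∨ ((C ⊃ C) ∧ D)) ∨ (((A ⊃ C) ⊃ B) ⊃ B)) ∨ D) = max(0.34, 0.34) = 0.34
((((B ∨ ((C ⊃ C) ∧ D)) ∨ (((A ⊃ C) ⊃ B) ⊃ B)) ∨ D) ⊃ A): 0.34 ≤ 0.8, so result = 1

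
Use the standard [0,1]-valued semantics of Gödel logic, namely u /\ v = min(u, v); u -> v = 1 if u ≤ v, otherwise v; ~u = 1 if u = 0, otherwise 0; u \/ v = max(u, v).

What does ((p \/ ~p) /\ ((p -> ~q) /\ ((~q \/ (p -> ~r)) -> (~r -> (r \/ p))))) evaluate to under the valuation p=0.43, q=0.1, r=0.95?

0.00

~p: Gödel ¬ of 0.43 = 0 (operand ≠ 0)
(p \/ ~p) = max(0.43, 0) = 0.43
~q: Gödel ¬ of 0.1 = 0 (operand ≠ 0)
(p -> ~q): 0.43 > 0, so result = 0
~q: Gödel ¬ of 0.1 = 0 (operand ≠ 0)
~r: Gödel ¬ of 0.95 = 0 (operand ≠ 0)
(p -> ~r): 0.43 > 0, so result = 0
(~q \/ (p -> ~r)) = max(0, 0) = 0
~r: Gödel ¬ of 0.95 = 0 (operand ≠ 0)
(r \/ p) = max(0.95, 0.43) = 0.95
(~r -> (r \/ p)): 0 ≤ 0.95, so result = 1
((~q \/ (p -> ~r)) -> (~r -> (r \/ p))): 0 ≤ 1, so result = 1
((p -> ~q) /\ ((~q \/ (p -> ~r)) -> (~r -> (r \/ p)))) = min(0, 1) = 0
((p \/ ~p) /\ ((p -> ~q) /\ ((~q \/ (p -> ~r)) -> (~r -> (r \/ p))))) = min(0.43, 0) = 0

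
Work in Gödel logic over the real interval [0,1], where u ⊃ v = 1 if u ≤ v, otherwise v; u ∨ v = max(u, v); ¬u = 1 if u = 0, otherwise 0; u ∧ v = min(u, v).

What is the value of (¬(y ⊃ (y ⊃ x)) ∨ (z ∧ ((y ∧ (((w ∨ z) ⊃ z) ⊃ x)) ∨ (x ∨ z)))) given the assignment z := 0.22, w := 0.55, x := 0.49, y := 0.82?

(y ⊃ x): 0.82 > 0.49, so result = 0.49
(y ⊃ (y ⊃ x)): 0.82 > 0.49, so result = 0.49
¬(y ⊃ (y ⊃ x)): Gödel ¬ of 0.49 = 0 (operand ≠ 0)
(w ∨ z) = max(0.55, 0.22) = 0.55
((w ∨ z) ⊃ z): 0.55 > 0.22, so result = 0.22
(((w ∨ z) ⊃ z) ⊃ x): 0.22 ≤ 0.49, so result = 1
(y ∧ (((w ∨ z) ⊃ z) ⊃ x)) = min(0.82, 1) = 0.82
(x ∨ z) = max(0.49, 0.22) = 0.49
((y ∧ (((w ∨ z) ⊃ z) ⊃ x)) ∨ (x ∨ z)) = max(0.82, 0.49) = 0.82
(z ∧ ((y ∧ (((w ∨ z) ⊃ z) ⊃ x)) ∨ (x ∨ z))) = min(0.22, 0.82) = 0.22
(¬(y ⊃ (y ⊃ x)) ∨ (z ∧ ((y ∧ (((w ∨ z) ⊃ z) ⊃ x)) ∨ (x ∨ z)))) = max(0, 0.22) = 0.22

0.22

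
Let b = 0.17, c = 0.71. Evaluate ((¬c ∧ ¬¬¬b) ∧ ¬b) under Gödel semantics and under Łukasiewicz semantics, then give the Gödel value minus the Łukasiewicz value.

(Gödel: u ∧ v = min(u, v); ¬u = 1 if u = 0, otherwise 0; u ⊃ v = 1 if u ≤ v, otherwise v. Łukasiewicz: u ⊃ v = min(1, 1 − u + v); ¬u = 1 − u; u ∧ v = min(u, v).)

-0.29

Gödel evaluation:
  ¬c: Gödel ¬ of 0.71 = 0 (operand ≠ 0)
  ¬b: Gödel ¬ of 0.17 = 0 (operand ≠ 0)
  ¬¬b: Gödel ¬ of 0 = 1 (operand is 0)
  ¬¬¬b: Gödel ¬ of 1 = 0 (operand ≠ 0)
  (¬c ∧ ¬¬¬b) = min(0, 0) = 0
  ¬b: Gödel ¬ of 0.17 = 0 (operand ≠ 0)
  ((¬c ∧ ¬¬¬b) ∧ ¬b) = min(0, 0) = 0
  Gödel value = 0
Łukasiewicz evaluation:
  ¬c: Łukasiewicz ¬ gives 1 − 0.71 = 0.29
  ¬b: Łukasiewicz ¬ gives 1 − 0.17 = 0.83
  ¬¬b: Łukasiewicz ¬ gives 1 − 0.83 = 0.17
  ¬¬¬b: Łukasiewicz ¬ gives 1 − 0.17 = 0.83
  (¬c ∧ ¬¬¬b) = min(0.29, 0.83) = 0.29
  ¬b: Łukasiewicz ¬ gives 1 − 0.17 = 0.83
  ((¬c ∧ ¬¬¬b) ∧ ¬b) = min(0.29, 0.83) = 0.29
  Łukasiewicz value = 0.29
Difference: 0 − 0.29 = -0.29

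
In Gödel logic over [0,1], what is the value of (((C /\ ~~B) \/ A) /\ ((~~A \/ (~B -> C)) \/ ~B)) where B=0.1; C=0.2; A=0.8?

0.80

~B: Gödel ¬ of 0.1 = 0 (operand ≠ 0)
~~B: Gödel ¬ of 0 = 1 (operand is 0)
(C /\ ~~B) = min(0.2, 1) = 0.2
((C /\ ~~B) \/ A) = max(0.2, 0.8) = 0.8
~A: Gödel ¬ of 0.8 = 0 (operand ≠ 0)
~~A: Gödel ¬ of 0 = 1 (operand is 0)
~B: Gödel ¬ of 0.1 = 0 (operand ≠ 0)
(~B -> C): 0 ≤ 0.2, so result = 1
(~~A \/ (~B -> C)) = max(1, 1) = 1
~B: Gödel ¬ of 0.1 = 0 (operand ≠ 0)
((~~A \/ (~B -> C)) \/ ~B) = max(1, 0) = 1
(((C /\ ~~B) \/ A) /\ ((~~A \/ (~B -> C)) \/ ~B)) = min(0.8, 1) = 0.8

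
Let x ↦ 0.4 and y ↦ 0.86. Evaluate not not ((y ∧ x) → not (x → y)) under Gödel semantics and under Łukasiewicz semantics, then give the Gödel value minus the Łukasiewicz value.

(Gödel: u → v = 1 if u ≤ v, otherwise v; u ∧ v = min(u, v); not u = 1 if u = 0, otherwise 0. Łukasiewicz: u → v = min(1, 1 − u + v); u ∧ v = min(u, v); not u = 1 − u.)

-0.60

Gödel evaluation:
  (y ∧ x) = min(0.86, 0.4) = 0.4
  (x → y): 0.4 ≤ 0.86, so result = 1
  not (x → y): Gödel ¬ of 1 = 0 (operand ≠ 0)
  ((y ∧ x) → not (x → y)): 0.4 > 0, so result = 0
  not ((y ∧ x) → not (x → y)): Gödel ¬ of 0 = 1 (operand is 0)
  not not ((y ∧ x) → not (x → y)): Gödel ¬ of 1 = 0 (operand ≠ 0)
  Gödel value = 0
Łukasiewicz evaluation:
  (y ∧ x) = min(0.86, 0.4) = 0.4
  (x → y): min(1, 1 − 0.4 + 0.86) = 1
  not (x → y): Łukasiewicz ¬ gives 1 − 1 = 0
  ((y ∧ x) → not (x → y)): min(1, 1 − 0.4 + 0) = 0.6
  not ((y ∧ x) → not (x → y)): Łukasiewicz ¬ gives 1 − 0.6 = 0.4
  not not ((y ∧ x) → not (x → y)): Łukasiewicz ¬ gives 1 − 0.4 = 0.6
  Łukasiewicz value = 0.6
Difference: 0 − 0.6 = -0.60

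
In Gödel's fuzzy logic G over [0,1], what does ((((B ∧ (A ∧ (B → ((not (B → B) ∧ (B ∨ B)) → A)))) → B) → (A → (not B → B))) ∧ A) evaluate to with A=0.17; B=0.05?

(B → B): 0.05 ≤ 0.05, so result = 1
not (B → B): Gödel ¬ of 1 = 0 (operand ≠ 0)
(B ∨ B) = max(0.05, 0.05) = 0.05
(not (B → B) ∧ (B ∨ B)) = min(0, 0.05) = 0
((not (B → B) ∧ (B ∨ B)) → A): 0 ≤ 0.17, so result = 1
(B → ((not (B → B) ∧ (B ∨ B)) → A)): 0.05 ≤ 1, so result = 1
(A ∧ (B → ((not (B → B) ∧ (B ∨ B)) → A))) = min(0.17, 1) = 0.17
(B ∧ (A ∧ (B → ((not (B → B) ∧ (B ∨ B)) → A)))) = min(0.05, 0.17) = 0.05
((B ∧ (A ∧ (B → ((not (B → B) ∧ (B ∨ B)) → A)))) → B): 0.05 ≤ 0.05, so result = 1
not B: Gödel ¬ of 0.05 = 0 (operand ≠ 0)
(not B → B): 0 ≤ 0.05, so result = 1
(A → (not B → B)): 0.17 ≤ 1, so result = 1
(((B ∧ (A ∧ (B → ((not (B → B) ∧ (B ∨ B)) → A)))) → B) → (A → (not B → B))): 1 ≤ 1, so result = 1
((((B ∧ (A ∧ (B → ((not (B → B) ∧ (B ∨ B)) → A)))) → B) → (A → (not B → B))) ∧ A) = min(1, 0.17) = 0.17

0.17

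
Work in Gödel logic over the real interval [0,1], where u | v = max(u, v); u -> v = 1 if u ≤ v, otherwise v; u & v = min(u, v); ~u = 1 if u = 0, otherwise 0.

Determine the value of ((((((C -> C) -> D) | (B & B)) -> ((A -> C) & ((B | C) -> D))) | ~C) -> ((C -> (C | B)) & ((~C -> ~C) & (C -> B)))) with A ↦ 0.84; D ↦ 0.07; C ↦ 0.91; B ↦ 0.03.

0.03

(C -> C): 0.91 ≤ 0.91, so result = 1
((C -> C) -> D): 1 > 0.07, so result = 0.07
(B & B) = min(0.03, 0.03) = 0.03
(((C -> C) -> D) | (B & B)) = max(0.07, 0.03) = 0.07
(A -> C): 0.84 ≤ 0.91, so result = 1
(B | C) = max(0.03, 0.91) = 0.91
((B | C) -> D): 0.91 > 0.07, so result = 0.07
((A -> C) & ((B | C) -> D)) = min(1, 0.07) = 0.07
((((C -> C) -> D) | (B & B)) -> ((A -> C) & ((B | C) -> D))): 0.07 ≤ 0.07, so result = 1
~C: Gödel ¬ of 0.91 = 0 (operand ≠ 0)
(((((C -> C) -> D) | (B & B)) -> ((A -> C) & ((B | C) -> D))) | ~C) = max(1, 0) = 1
(C | B) = max(0.91, 0.03) = 0.91
(C -> (C | B)): 0.91 ≤ 0.91, so result = 1
~C: Gödel ¬ of 0.91 = 0 (operand ≠ 0)
~C: Gödel ¬ of 0.91 = 0 (operand ≠ 0)
(~C -> ~C): 0 ≤ 0, so result = 1
(C -> B): 0.91 > 0.03, so result = 0.03
((~C -> ~C) & (C -> B)) = min(1, 0.03) = 0.03
((C -> (C | B)) & ((~C -> ~C) & (C -> B))) = min(1, 0.03) = 0.03
((((((C -> C) -> D) | (B & B)) -> ((A -> C) & ((B | C) -> D))) | ~C) -> ((C -> (C | B)) & ((~C -> ~C) & (C -> B)))): 1 > 0.03, so result = 0.03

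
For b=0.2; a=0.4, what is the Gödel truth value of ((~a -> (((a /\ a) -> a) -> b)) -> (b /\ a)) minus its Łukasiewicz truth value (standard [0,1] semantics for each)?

Gödel evaluation:
  ~a: Gödel ¬ of 0.4 = 0 (operand ≠ 0)
  (a /\ a) = min(0.4, 0.4) = 0.4
  ((a /\ a) -> a): 0.4 ≤ 0.4, so result = 1
  (((a /\ a) -> a) -> b): 1 > 0.2, so result = 0.2
  (~a -> (((a /\ a) -> a) -> b)): 0 ≤ 0.2, so result = 1
  (b /\ a) = min(0.2, 0.4) = 0.2
  ((~a -> (((a /\ a) -> a) -> b)) -> (b /\ a)): 1 > 0.2, so result = 0.2
  Gödel value = 0.2
Łukasiewicz evaluation:
  ~a: Łukasiewicz ¬ gives 1 − 0.4 = 0.6
  (a /\ a) = min(0.4, 0.4) = 0.4
  ((a /\ a) -> a): min(1, 1 − 0.4 + 0.4) = 1
  (((a /\ a) -> a) -> b): min(1, 1 − 1 + 0.2) = 0.2
  (~a -> (((a /\ a) -> a) -> b)): min(1, 1 − 0.6 + 0.2) = 0.6
  (b /\ a) = min(0.2, 0.4) = 0.2
  ((~a -> (((a /\ a) -> a) -> b)) -> (b /\ a)): min(1, 1 − 0.6 + 0.2) = 0.6
  Łukasiewicz value = 0.6
Difference: 0.2 − 0.6 = -0.40

-0.40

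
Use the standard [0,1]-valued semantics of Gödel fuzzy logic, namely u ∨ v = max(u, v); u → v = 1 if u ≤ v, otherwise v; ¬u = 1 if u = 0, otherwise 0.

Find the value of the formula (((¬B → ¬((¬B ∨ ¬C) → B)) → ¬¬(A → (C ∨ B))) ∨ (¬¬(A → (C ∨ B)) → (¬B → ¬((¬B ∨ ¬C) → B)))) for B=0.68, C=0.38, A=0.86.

1.00

¬B: Gödel ¬ of 0.68 = 0 (operand ≠ 0)
¬B: Gödel ¬ of 0.68 = 0 (operand ≠ 0)
¬C: Gödel ¬ of 0.38 = 0 (operand ≠ 0)
(¬B ∨ ¬C) = max(0, 0) = 0
((¬B ∨ ¬C) → B): 0 ≤ 0.68, so result = 1
¬((¬B ∨ ¬C) → B): Gödel ¬ of 1 = 0 (operand ≠ 0)
(¬B → ¬((¬B ∨ ¬C) → B)): 0 ≤ 0, so result = 1
(C ∨ B) = max(0.38, 0.68) = 0.68
(A → (C ∨ B)): 0.86 > 0.68, so result = 0.68
¬(A → (C ∨ B)): Gödel ¬ of 0.68 = 0 (operand ≠ 0)
¬¬(A → (C ∨ B)): Gödel ¬ of 0 = 1 (operand is 0)
((¬B → ¬((¬B ∨ ¬C) → B)) → ¬¬(A → (C ∨ B))): 1 ≤ 1, so result = 1
(C ∨ B) = max(0.38, 0.68) = 0.68
(A → (C ∨ B)): 0.86 > 0.68, so result = 0.68
¬(A → (C ∨ B)): Gödel ¬ of 0.68 = 0 (operand ≠ 0)
¬¬(A → (C ∨ B)): Gödel ¬ of 0 = 1 (operand is 0)
¬B: Gödel ¬ of 0.68 = 0 (operand ≠ 0)
¬B: Gödel ¬ of 0.68 = 0 (operand ≠ 0)
¬C: Gödel ¬ of 0.38 = 0 (operand ≠ 0)
(¬B ∨ ¬C) = max(0, 0) = 0
((¬B ∨ ¬C) → B): 0 ≤ 0.68, so result = 1
¬((¬B ∨ ¬C) → B): Gödel ¬ of 1 = 0 (operand ≠ 0)
(¬B → ¬((¬B ∨ ¬C) → B)): 0 ≤ 0, so result = 1
(¬¬(A → (C ∨ B)) → (¬B → ¬((¬B ∨ ¬C) → B))): 1 ≤ 1, so result = 1
(((¬B → ¬((¬B ∨ ¬C) → B)) → ¬¬(A → (C ∨ B))) ∨ (¬¬(A → (C ∨ B)) → (¬B → ¬((¬B ∨ ¬C) → B)))) = max(1, 1) = 1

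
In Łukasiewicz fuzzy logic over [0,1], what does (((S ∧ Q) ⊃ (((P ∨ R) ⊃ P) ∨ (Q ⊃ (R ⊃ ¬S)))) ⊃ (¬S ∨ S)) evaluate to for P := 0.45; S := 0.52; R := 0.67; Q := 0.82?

(S ∧ Q) = min(0.52, 0.82) = 0.52
(P ∨ R) = max(0.45, 0.67) = 0.67
((P ∨ R) ⊃ P): min(1, 1 − 0.67 + 0.45) = 0.78
¬S: Łukasiewicz ¬ gives 1 − 0.52 = 0.48
(R ⊃ ¬S): min(1, 1 − 0.67 + 0.48) = 0.81
(Q ⊃ (R ⊃ ¬S)): min(1, 1 − 0.82 + 0.81) = 0.99
(((P ∨ R) ⊃ P) ∨ (Q ⊃ (R ⊃ ¬S))) = max(0.78, 0.99) = 0.99
((S ∧ Q) ⊃ (((P ∨ R) ⊃ P) ∨ (Q ⊃ (R ⊃ ¬S)))): min(1, 1 − 0.52 + 0.99) = 1
¬S: Łukasiewicz ¬ gives 1 − 0.52 = 0.48
(¬S ∨ S) = max(0.48, 0.52) = 0.52
(((S ∧ Q) ⊃ (((P ∨ R) ⊃ P) ∨ (Q ⊃ (R ⊃ ¬S)))) ⊃ (¬S ∨ S)): min(1, 1 − 1 + 0.52) = 0.52

0.52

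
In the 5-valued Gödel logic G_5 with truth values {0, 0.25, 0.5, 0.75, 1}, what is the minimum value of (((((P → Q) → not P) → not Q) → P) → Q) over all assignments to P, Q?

The minimum is attained at P = 0.25, Q = 0:
  (P → Q): 0.25 > 0, so result = 0
  not P: Gödel ¬ of 0.25 = 0 (operand ≠ 0)
  ((P → Q) → not P): 0 ≤ 0, so result = 1
  not Q: Gödel ¬ of 0 = 1 (operand is 0)
  (((P → Q) → not P) → not Q): 1 ≤ 1, so result = 1
  ((((P → Q) → not P) → not Q) → P): 1 > 0.25, so result = 0.25
  (((((P → Q) → not P) → not Q) → P) → Q): 0.25 > 0, so result = 0
Checking all 25 assignments confirms none give a value below 0.00.

0.00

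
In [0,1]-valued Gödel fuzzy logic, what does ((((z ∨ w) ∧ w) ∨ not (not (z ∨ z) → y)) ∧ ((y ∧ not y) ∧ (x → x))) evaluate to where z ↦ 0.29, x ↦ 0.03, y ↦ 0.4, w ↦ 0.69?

0.00

(z ∨ w) = max(0.29, 0.69) = 0.69
((z ∨ w) ∧ w) = min(0.69, 0.69) = 0.69
(z ∨ z) = max(0.29, 0.29) = 0.29
not (z ∨ z): Gödel ¬ of 0.29 = 0 (operand ≠ 0)
(not (z ∨ z) → y): 0 ≤ 0.4, so result = 1
not (not (z ∨ z) → y): Gödel ¬ of 1 = 0 (operand ≠ 0)
(((z ∨ w) ∧ w) ∨ not (not (z ∨ z) → y)) = max(0.69, 0) = 0.69
not y: Gödel ¬ of 0.4 = 0 (operand ≠ 0)
(y ∧ not y) = min(0.4, 0) = 0
(x → x): 0.03 ≤ 0.03, so result = 1
((y ∧ not y) ∧ (x → x)) = min(0, 1) = 0
((((z ∨ w) ∧ w) ∨ not (not (z ∨ z) → y)) ∧ ((y ∧ not y) ∧ (x → x))) = min(0.69, 0) = 0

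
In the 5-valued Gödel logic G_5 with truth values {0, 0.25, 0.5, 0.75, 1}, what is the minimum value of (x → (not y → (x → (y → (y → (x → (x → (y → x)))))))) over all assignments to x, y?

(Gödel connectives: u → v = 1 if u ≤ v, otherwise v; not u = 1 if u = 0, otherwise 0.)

1.00

Every assignment gives 1. For instance at x = 0, y = 0:
  not y: Gödel ¬ of 0 = 1 (operand is 0)
  (y → x): 0 ≤ 0, so result = 1
  (x → (y → x)): 0 ≤ 1, so result = 1
  (x → (x → (y → x))): 0 ≤ 1, so result = 1
  (y → (x → (x → (y → x)))): 0 ≤ 1, so result = 1
  (y → (y → (x → (x → (y → x))))): 0 ≤ 1, so result = 1
  (x → (y → (y → (x → (x → (y → x)))))): 0 ≤ 1, so result = 1
  (not y → (x → (y → (y → (x → (x → (y → x))))))): 1 ≤ 1, so result = 1
  (x → (not y → (x → (y → (y → (x → (x → (y → x)))))))): 0 ≤ 1, so result = 1
All 25 assignments give value 1 — the formula is a G_5-tautology.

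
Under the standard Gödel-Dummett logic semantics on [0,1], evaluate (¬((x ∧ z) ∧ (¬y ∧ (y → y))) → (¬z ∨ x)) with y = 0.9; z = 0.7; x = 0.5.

0.50

(x ∧ z) = min(0.5, 0.7) = 0.5
¬y: Gödel ¬ of 0.9 = 0 (operand ≠ 0)
(y → y): 0.9 ≤ 0.9, so result = 1
(¬y ∧ (y → y)) = min(0, 1) = 0
((x ∧ z) ∧ (¬y ∧ (y → y))) = min(0.5, 0) = 0
¬((x ∧ z) ∧ (¬y ∧ (y → y))): Gödel ¬ of 0 = 1 (operand is 0)
¬z: Gödel ¬ of 0.7 = 0 (operand ≠ 0)
(¬z ∨ x) = max(0, 0.5) = 0.5
(¬((x ∧ z) ∧ (¬y ∧ (y → y))) → (¬z ∨ x)): 1 > 0.5, so result = 0.5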